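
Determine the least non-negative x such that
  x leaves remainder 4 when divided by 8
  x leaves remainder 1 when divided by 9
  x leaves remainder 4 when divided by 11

532

The moduli are pairwise coprime; N = 8·9·11 = 792.
N/8 = 99; 99 ≡ 3 (mod 8); 3·3 ≡ 1, so inverse 3.
N/9 = 88; 88 ≡ 7 (mod 9); 7·4 ≡ 1, so inverse 4.
N/11 = 72; 72 ≡ 6 (mod 11); 6·2 ≡ 1, so inverse 2.
x ≡ 4·99·3 + 1·88·4 + 4·72·2 = 2116.
2116 mod 792 = 532.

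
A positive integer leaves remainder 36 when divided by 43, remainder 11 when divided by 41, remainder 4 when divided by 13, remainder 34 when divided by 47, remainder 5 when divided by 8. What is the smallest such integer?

7480789

The moduli are pairwise coprime; N = 43·41·13·47·8 = 8617544.
N/43 = 200408; 200408 ≡ 28 (mod 43); 28·20 ≡ 1, so inverse 20.
N/41 = 210184; 210184 ≡ 18 (mod 41); 18·16 ≡ 1, so inverse 16.
N/13 = 662888; 662888 ≡ 5 (mod 13); 5·8 ≡ 1, so inverse 8.
N/47 = 183352; 183352 ≡ 5 (mod 47); 5·19 ≡ 1, so inverse 19.
N/8 = 1077193; 1077193 ≡ 1 (mod 8), inverse 1.
m ≡ 36·200408·20 + 11·210184·16 + 4·662888·8 + 34·183352·19 + 5·1077193·1 = 326329917.
326329917 mod 8617544 = 7480789.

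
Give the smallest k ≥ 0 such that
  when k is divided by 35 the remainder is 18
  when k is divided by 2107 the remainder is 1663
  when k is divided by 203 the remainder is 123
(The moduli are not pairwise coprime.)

265038

gcd(35, 2107) = 7 and 7 | (1663 − 18), so the pair is consistent; merging gives k ≡ 1663 (mod 10535), where 10535 = lcm(35, 2107).
gcd(10535, 203) = 7 and 7 | (123 − 1663), so the pair is consistent; merging gives k ≡ 265038 (mod 305515), where 305515 = lcm(10535, 203).
The solution is unique modulo lcm(35, 2107, 203) = 305515.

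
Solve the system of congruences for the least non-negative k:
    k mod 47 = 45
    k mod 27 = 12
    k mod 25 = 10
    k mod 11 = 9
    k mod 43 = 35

7644360

The moduli are pairwise coprime; N = 47·27·25·11·43 = 15005925.
N/47 = 319275; 319275 ≡ 4 (mod 47); 4·12 ≡ 1, so inverse 12.
N/27 = 555775; 555775 ≡ 7 (mod 27); 7·4 ≡ 1, so inverse 4.
N/25 = 600237; 600237 ≡ 12 (mod 25); 12·23 ≡ 1, so inverse 23.
N/11 = 1364175; 1364175 ≡ 10 (mod 11); 10·10 ≡ 1, so inverse 10.
N/43 = 348975; 348975 ≡ 30 (mod 43); 30·33 ≡ 1, so inverse 33.
k ≡ 45·319275·12 + 12·555775·4 + 10·600237·23 + 9·1364175·10 + 35·348975·33 = 862982085.
862982085 mod 15005925 = 7644360.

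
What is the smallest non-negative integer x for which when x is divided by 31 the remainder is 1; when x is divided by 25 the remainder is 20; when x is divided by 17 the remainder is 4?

The moduli are pairwise coprime; N = 31·25·17 = 13175.
N/31 = 425; 425 ≡ 22 (mod 31); 22·24 ≡ 1, so inverse 24.
N/25 = 527; 527 ≡ 2 (mod 25); 2·13 ≡ 1, so inverse 13.
N/17 = 775; 775 ≡ 10 (mod 17); 10·12 ≡ 1, so inverse 12.
x ≡ 1·425·24 + 20·527·13 + 4·775·12 = 184420.
184420 mod 13175 = 13145.

13145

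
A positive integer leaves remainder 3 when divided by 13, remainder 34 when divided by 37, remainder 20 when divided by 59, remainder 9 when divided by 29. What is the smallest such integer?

779587

The moduli are pairwise coprime; M = 13·37·59·29 = 822991.
M/13 = 63307; 63307 ≡ 10 (mod 13); 10·4 ≡ 1, so inverse 4.
M/37 = 22243; 22243 ≡ 6 (mod 37); 6·31 ≡ 1, so inverse 31.
M/59 = 13949; 13949 ≡ 25 (mod 59); 25·26 ≡ 1, so inverse 26.
M/29 = 28379; 28379 ≡ 17 (mod 29); 17·12 ≡ 1, so inverse 12.
N ≡ 3·63307·4 + 34·22243·31 + 20·13949·26 + 9·28379·12 = 34522218.
34522218 mod 822991 = 779587.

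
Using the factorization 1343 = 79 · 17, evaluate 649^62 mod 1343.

495

Mod 79: 649 ≡ 17; 17^62 ≡ 21 (mod 79).
Mod 17: 649 ≡ 3; by Fermat, exponent reduces to 62 mod 16 = 14; 3^14 ≡ 2 (mod 17).
Combine by CRT: x ≡ 21 (mod 79), x ≡ 2 (mod 17) ⇒ x ≡ 495 (mod 1343).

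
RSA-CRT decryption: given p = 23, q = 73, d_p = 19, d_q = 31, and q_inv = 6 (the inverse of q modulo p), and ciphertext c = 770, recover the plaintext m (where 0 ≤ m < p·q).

84

m₁ = c^(d_p) mod p: c ≡ 11 (mod 23), and 11^19 mod 23 = 15.
m₂ = c^(d_q) mod q: c ≡ 40 (mod 73), and 40^31 mod 73 = 11.
h = q_inv·(m₁ − m₂) mod p = 6·(15 − 11) mod 23 = 1.
m = m₂ + h·q = 11 + 1·73 = 84.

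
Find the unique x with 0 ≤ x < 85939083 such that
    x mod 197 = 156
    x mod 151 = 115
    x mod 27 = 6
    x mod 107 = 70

From x ≡ 156 (mod 197) write x = 156 + 197t. Substituting into x ≡ 115 (mod 151) gives 197t ≡ 110 (mod 151), and since 46⁻¹ ≡ 23 (mod 151), t ≡ 114. Hence x ≡ 156 + 197·114 = 22614 (mod 29747).
From x ≡ 22614 (mod 29747) write x = 22614 + 29747t. Substituting into x ≡ 6 (mod 27) gives 29747t ≡ 18 (mod 27), and since 20⁻¹ ≡ 23 (mod 27), t ≡ 9. Hence x ≡ 22614 + 29747·9 = 290337 (mod 803169).
From x ≡ 290337 (mod 803169) write x = 290337 + 803169t. Substituting into x ≡ 70 (mod 107) gives 803169t ≡ 24 (mod 107), and since 27⁻¹ ≡ 4 (mod 107), t ≡ 96. Hence x ≡ 290337 + 803169·96 = 77394561 (mod 85939083).

77394561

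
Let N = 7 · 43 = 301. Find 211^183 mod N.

Mod 7: 211 ≡ 1; by Fermat, exponent reduces to 183 mod 6 = 3; 1^3 ≡ 1 (mod 7).
Mod 43: 211 ≡ 39; by Fermat, exponent reduces to 183 mod 42 = 15; 39^15 ≡ 39 (mod 43).
Combine by CRT: x ≡ 1 (mod 7), x ≡ 39 (mod 43) ⇒ x ≡ 211 (mod 301).

211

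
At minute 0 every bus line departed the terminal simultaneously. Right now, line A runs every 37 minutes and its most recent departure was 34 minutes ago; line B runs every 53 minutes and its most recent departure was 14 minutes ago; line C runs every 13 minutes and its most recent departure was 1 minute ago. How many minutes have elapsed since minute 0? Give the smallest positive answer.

Combine the congruences pairwise.
From t ≡ 34 (mod 37) write t = 34 + 37s. Substituting into t ≡ 14 (mod 53) gives 37s ≡ 33 (mod 53), and since 37⁻¹ ≡ 43 (mod 53), s ≡ 41. Hence t ≡ 34 + 37·41 = 1551 (mod 1961).
From t ≡ 1551 (mod 1961) write t = 1551 + 1961s. Substituting into t ≡ 1 (mod 13) gives 1961s ≡ 10 (mod 13), and since 11⁻¹ ≡ 6 (mod 13), s ≡ 8. Hence t ≡ 1551 + 1961·8 = 17239 (mod 25493).

17239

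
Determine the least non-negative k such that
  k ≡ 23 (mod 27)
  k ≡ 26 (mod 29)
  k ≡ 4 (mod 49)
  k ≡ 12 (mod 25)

635387

The moduli are pairwise coprime; N = 27·29·49·25 = 959175.
N/27 = 35525; 35525 ≡ 20 (mod 27); 20·23 ≡ 1, so inverse 23.
N/29 = 33075; 33075 ≡ 15 (mod 29); 15·2 ≡ 1, so inverse 2.
N/49 = 19575; 19575 ≡ 24 (mod 49); 24·47 ≡ 1, so inverse 47.
N/25 = 38367; 38367 ≡ 17 (mod 25); 17·3 ≡ 1, so inverse 3.
k ≡ 23·35525·23 + 26·33075·2 + 4·19575·47 + 12·38367·3 = 25573937.
25573937 mod 959175 = 635387.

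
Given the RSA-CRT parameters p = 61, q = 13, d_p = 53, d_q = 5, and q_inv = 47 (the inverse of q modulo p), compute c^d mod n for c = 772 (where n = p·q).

642

m₁ = c^(d_p) mod p: c ≡ 40 (mod 61), and 40^53 mod 61 = 32.
m₂ = c^(d_q) mod q: c ≡ 5 (mod 13), and 5^5 mod 13 = 5.
h = q_inv·(m₁ − m₂) mod p = 47·(32 − 5) mod 61 = 49.
m = m₂ + h·q = 5 + 49·13 = 642.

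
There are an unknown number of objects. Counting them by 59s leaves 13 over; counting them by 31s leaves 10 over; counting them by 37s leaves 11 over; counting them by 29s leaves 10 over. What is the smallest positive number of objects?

1587644

Combine the congruences pairwise.
From N ≡ 13 (mod 59) write N = 13 + 59t. Substituting into N ≡ 10 (mod 31) gives 59t ≡ 28 (mod 31), and since 28⁻¹ ≡ 10 (mod 31), t ≡ 1. Hence N ≡ 13 + 59·1 = 72 (mod 1829).
From N ≡ 72 (mod 1829) write N = 72 + 1829t. Substituting into N ≡ 11 (mod 37) gives 1829t ≡ 13 (mod 37), and since 16⁻¹ ≡ 7 (mod 37), t ≡ 17. Hence N ≡ 72 + 1829·17 = 31165 (mod 67673).
From N ≡ 31165 (mod 67673) write N = 31165 + 67673t. Substituting into N ≡ 10 (mod 29) gives 67673t ≡ 20 (mod 29), and since 16⁻¹ ≡ 20 (mod 29), t ≡ 23. Hence N ≡ 31165 + 67673·23 = 1587644 (mod 1962517).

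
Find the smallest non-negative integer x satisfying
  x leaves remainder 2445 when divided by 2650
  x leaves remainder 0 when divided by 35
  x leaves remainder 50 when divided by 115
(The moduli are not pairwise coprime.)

gcd(2650, 35) = 5 and 5 | (0 − 2445), so the pair is consistent; merging gives x ≡ 10395 (mod 18550), where 18550 = lcm(2650, 35).
gcd(18550, 115) = 5 and 5 | (50 − 10395), so the pair is consistent; merging gives x ≡ 195895 (mod 426650), where 426650 = lcm(18550, 115).
The solution is unique modulo lcm(2650, 35, 115) = 426650.

195895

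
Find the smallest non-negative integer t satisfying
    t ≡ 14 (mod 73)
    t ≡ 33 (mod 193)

5051

Combine the congruences pairwise.
From t ≡ 14 (mod 73) write t = 14 + 73s. Substituting into t ≡ 33 (mod 193) gives 73s ≡ 19 (mod 193), and since 73⁻¹ ≡ 156 (mod 193), s ≡ 69. Hence t ≡ 14 + 73·69 = 5051 (mod 14089).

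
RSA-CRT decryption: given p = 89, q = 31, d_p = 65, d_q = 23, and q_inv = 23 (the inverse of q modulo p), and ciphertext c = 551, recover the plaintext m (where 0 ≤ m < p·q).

m₁ = c^(d_p) mod p: c ≡ 17 (mod 89), and 17^65 mod 89 = 68.
m₂ = c^(d_q) mod q: c ≡ 24 (mod 31), and 24^23 mod 31 = 21.
h = q_inv·(m₁ − m₂) mod p = 23·(68 − 21) mod 89 = 13.
m = m₂ + h·q = 21 + 13·31 = 424.

424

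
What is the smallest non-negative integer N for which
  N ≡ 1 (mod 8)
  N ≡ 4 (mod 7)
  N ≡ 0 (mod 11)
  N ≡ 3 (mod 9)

2937

From N ≡ 1 (mod 8) write N = 1 + 8t. Substituting into N ≡ 4 (mod 7) gives 8t ≡ 3 (mod 7), and since 1⁻¹ ≡ 1 (mod 7), t ≡ 3. Hence N ≡ 1 + 8·3 = 25 (mod 56).
From N ≡ 25 (mod 56) write N = 25 + 56t. Substituting into N ≡ 0 (mod 11) gives 56t ≡ 8 (mod 11), and since 1⁻¹ ≡ 1 (mod 11), t ≡ 8. Hence N ≡ 25 + 56·8 = 473 (mod 616).
From N ≡ 473 (mod 616) write N = 473 + 616t. Substituting into N ≡ 3 (mod 9) gives 616t ≡ 7 (mod 9), and since 4⁻¹ ≡ 7 (mod 9), t ≡ 4. Hence N ≡ 473 + 616·4 = 2937 (mod 5544).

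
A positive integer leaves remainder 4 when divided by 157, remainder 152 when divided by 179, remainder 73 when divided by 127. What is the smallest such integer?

From n ≡ 4 (mod 157) write n = 4 + 157t. Substituting into n ≡ 152 (mod 179) gives 157t ≡ 148 (mod 179), and since 157⁻¹ ≡ 122 (mod 179), t ≡ 156. Hence n ≡ 4 + 157·156 = 24496 (mod 28103).
From n ≡ 24496 (mod 28103) write n = 24496 + 28103t. Substituting into n ≡ 73 (mod 127) gives 28103t ≡ 88 (mod 127), and since 36⁻¹ ≡ 60 (mod 127), t ≡ 73. Hence n ≡ 24496 + 28103·73 = 2076015 (mod 3569081).

2076015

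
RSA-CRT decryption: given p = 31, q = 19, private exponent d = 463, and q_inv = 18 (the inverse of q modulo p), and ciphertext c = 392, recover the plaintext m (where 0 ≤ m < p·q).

506

d_p = d mod (p−1) = 463 mod 30 = 13; d_q = d mod (q−1) = 13.
m₁ = c^(d_p) mod p: c ≡ 20 (mod 31), and 20^13 mod 31 = 10.
m₂ = c^(d_q) mod q: c ≡ 12 (mod 19), and 12^13 mod 19 = 12.
h = q_inv·(m₁ − m₂) mod p = 18·(10 − 12) mod 31 = 26.
m = m₂ + h·q = 12 + 26·19 = 506.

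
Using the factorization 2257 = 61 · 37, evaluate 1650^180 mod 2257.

1

Mod 61: 1650 ≡ 3; since 60 | 180, by Fermat 3^180 ≡ 1 (mod 61).
Mod 37: 1650 ≡ 22; since 36 | 180, by Fermat 22^180 ≡ 1 (mod 37).
Combine by CRT: x ≡ 1 (mod 61), x ≡ 1 (mod 37) ⇒ x ≡ 1 (mod 2257).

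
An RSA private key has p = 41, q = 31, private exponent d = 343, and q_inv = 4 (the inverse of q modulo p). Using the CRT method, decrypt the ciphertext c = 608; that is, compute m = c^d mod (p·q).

d_p = d mod (p−1) = 343 mod 40 = 23; d_q = d mod (q−1) = 13.
m₁ = c^(d_p) mod p: c ≡ 34 (mod 41), and 34^23 mod 41 = 15.
m₂ = c^(d_q) mod q: c ≡ 19 (mod 31), and 19^13 mod 31 = 14.
h = q_inv·(m₁ − m₂) mod p = 4·(15 − 14) mod 41 = 4.
m = m₂ + h·q = 14 + 4·31 = 138.

138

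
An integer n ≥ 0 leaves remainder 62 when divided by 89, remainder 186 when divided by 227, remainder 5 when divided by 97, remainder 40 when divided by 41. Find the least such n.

70410365

The moduli are pairwise coprime; M = 89·227·97·41 = 80347331.
M/89 = 902779; 902779 ≡ 52 (mod 89); 52·12 ≡ 1, so inverse 12.
M/227 = 353953; 353953 ≡ 60 (mod 227); 60·140 ≡ 1, so inverse 140.
M/97 = 828323; 828323 ≡ 40 (mod 97); 40·17 ≡ 1, so inverse 17.
M/41 = 1959691; 1959691 ≡ 14 (mod 41); 14·3 ≡ 1, so inverse 3.
n ≡ 62·902779·12 + 186·353953·140 + 5·828323·17 + 40·1959691·3 = 10194174071.
10194174071 mod 80347331 = 70410365.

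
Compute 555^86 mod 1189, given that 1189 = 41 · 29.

103

Mod 41: 555 ≡ 22; by Fermat, exponent reduces to 86 mod 40 = 6; 22^6 ≡ 21 (mod 41).
Mod 29: 555 ≡ 4; by Fermat, exponent reduces to 86 mod 28 = 2; 4^2 ≡ 16 (mod 29).
Combine by CRT: x ≡ 21 (mod 41), x ≡ 16 (mod 29) ⇒ x ≡ 103 (mod 1189).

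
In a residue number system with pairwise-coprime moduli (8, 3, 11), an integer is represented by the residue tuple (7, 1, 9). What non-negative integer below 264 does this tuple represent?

The moduli are pairwise coprime; N = 8·3·11 = 264.
N/8 = 33; 33 ≡ 1 (mod 8), inverse 1.
N/3 = 88; 88 ≡ 1 (mod 3), inverse 1.
N/11 = 24; 24 ≡ 2 (mod 11); 2·6 ≡ 1, so inverse 6.
x ≡ 7·33·1 + 1·88·1 + 9·24·6 = 1615.
1615 mod 264 = 31.

31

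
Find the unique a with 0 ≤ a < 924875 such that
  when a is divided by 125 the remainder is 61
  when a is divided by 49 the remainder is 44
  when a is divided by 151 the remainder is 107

129061

The moduli are pairwise coprime; N = 125·49·151 = 924875.
N/125 = 7399; 7399 ≡ 24 (mod 125); 24·99 ≡ 1, so inverse 99.
N/49 = 18875; 18875 ≡ 10 (mod 49); 10·5 ≡ 1, so inverse 5.
N/151 = 6125; 6125 ≡ 85 (mod 151); 85·16 ≡ 1, so inverse 16.
a ≡ 61·7399·99 + 44·18875·5 + 107·6125·16 = 59321061.
59321061 mod 924875 = 129061.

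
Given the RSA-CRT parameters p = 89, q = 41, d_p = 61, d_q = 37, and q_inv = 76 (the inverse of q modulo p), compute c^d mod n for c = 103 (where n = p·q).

m₁ = c^(d_p) mod p: c ≡ 14 (mod 89), and 14^61 mod 89 = 41.
m₂ = c^(d_q) mod q: c ≡ 21 (mod 41), and 21^37 mod 41 = 8.
h = q_inv·(m₁ − m₂) mod p = 76·(41 − 8) mod 89 = 16.
m = m₂ + h·q = 8 + 16·41 = 664.

664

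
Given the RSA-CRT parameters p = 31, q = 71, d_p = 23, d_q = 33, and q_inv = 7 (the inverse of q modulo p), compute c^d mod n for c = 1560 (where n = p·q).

m₁ = c^(d_p) mod p: c ≡ 10 (mod 31), and 10^23 mod 31 = 14.
m₂ = c^(d_q) mod q: c ≡ 69 (mod 71), and 69^33 mod 71 = 53.
h = q_inv·(m₁ − m₂) mod p = 7·(14 − 53) mod 31 = 6.
m = m₂ + h·q = 53 + 6·71 = 479.

479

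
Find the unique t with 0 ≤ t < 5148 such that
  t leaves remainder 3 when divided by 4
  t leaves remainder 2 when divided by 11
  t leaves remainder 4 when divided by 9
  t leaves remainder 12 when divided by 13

3379

Combine the congruences pairwise.
From t ≡ 3 (mod 4) write t = 3 + 4s. Substituting into t ≡ 2 (mod 11) gives 4s ≡ 10 (mod 11), and since 4⁻¹ ≡ 3 (mod 11), s ≡ 8. Hence t ≡ 3 + 4·8 = 35 (mod 44).
From t ≡ 35 (mod 44) write t = 35 + 44s. Substituting into t ≡ 4 (mod 9) gives 44s ≡ 5 (mod 9), and since 8⁻¹ ≡ 8 (mod 9), s ≡ 4. Hence t ≡ 35 + 44·4 = 211 (mod 396).
From t ≡ 211 (mod 396) write t = 211 + 396s. Substituting into t ≡ 12 (mod 13) gives 396s ≡ 9 (mod 13), and since 6⁻¹ ≡ 11 (mod 13), s ≡ 8. Hence t ≡ 211 + 396·8 = 3379 (mod 5148).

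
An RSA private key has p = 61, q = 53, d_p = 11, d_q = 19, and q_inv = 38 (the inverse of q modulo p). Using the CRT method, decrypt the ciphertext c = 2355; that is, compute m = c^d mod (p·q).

m₁ = c^(d_p) mod p: c ≡ 37 (mod 61), and 37^11 mod 61 = 24.
m₂ = c^(d_q) mod q: c ≡ 23 (mod 53), and 23^19 mod 53 = 30.
h = q_inv·(m₁ − m₂) mod p = 38·(24 − 30) mod 61 = 16.
m = m₂ + h·q = 30 + 16·53 = 878.

878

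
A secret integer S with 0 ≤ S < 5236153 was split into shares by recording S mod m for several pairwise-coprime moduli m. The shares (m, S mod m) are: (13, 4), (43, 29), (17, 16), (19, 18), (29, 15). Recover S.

366604

The moduli are pairwise coprime; N = 13·43·17·19·29 = 5236153.
N/13 = 402781; 402781 ≡ 2 (mod 13); 2·7 ≡ 1, so inverse 7.
N/43 = 121771; 121771 ≡ 38 (mod 43); 38·17 ≡ 1, so inverse 17.
N/17 = 308009; 308009 ≡ 3 (mod 17); 3·6 ≡ 1, so inverse 6.
N/19 = 275587; 275587 ≡ 11 (mod 19); 11·7 ≡ 1, so inverse 7.
N/29 = 180557; 180557 ≡ 3 (mod 29); 3·10 ≡ 1, so inverse 10.
S ≡ 4·402781·7 + 29·121771·17 + 16·308009·6 + 18·275587·7 + 15·180557·10 = 162687347.
162687347 mod 5236153 = 366604.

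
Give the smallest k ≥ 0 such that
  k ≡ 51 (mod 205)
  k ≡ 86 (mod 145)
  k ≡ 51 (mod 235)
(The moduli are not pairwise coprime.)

gcd(205, 145) = 5 and 5 | (86 − 51), so the pair is consistent; merging gives k ≡ 666 (mod 5945), where 5945 = lcm(205, 145).
gcd(5945, 235) = 5 and 5 | (51 − 666), so the pair is consistent; merging gives k ≡ 48226 (mod 279415), where 279415 = lcm(5945, 235).
The solution is unique modulo lcm(205, 145, 235) = 279415.

48226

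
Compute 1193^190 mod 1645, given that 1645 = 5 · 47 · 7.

Mod 5: 1193 ≡ 3; by Fermat, exponent reduces to 190 mod 4 = 2; 3^2 ≡ 4 (mod 5).
Mod 47: 1193 ≡ 18; by Fermat, exponent reduces to 190 mod 46 = 6; 18^6 ≡ 16 (mod 47).
Mod 7: 1193 ≡ 3; by Fermat, exponent reduces to 190 mod 6 = 4; 3^4 ≡ 4 (mod 7).
Combine by CRT: x ≡ 4 (mod 5), x ≡ 16 (mod 47), x ≡ 4 (mod 7) ⇒ x ≡ 1614 (mod 1645).

1614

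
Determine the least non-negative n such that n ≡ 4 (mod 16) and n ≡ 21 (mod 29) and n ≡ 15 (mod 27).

7764

The moduli are pairwise coprime; M = 16·29·27 = 12528.
M/16 = 783; 783 ≡ 15 (mod 16); 15·15 ≡ 1, so inverse 15.
M/29 = 432; 432 ≡ 26 (mod 29); 26·19 ≡ 1, so inverse 19.
M/27 = 464; 464 ≡ 5 (mod 27); 5·11 ≡ 1, so inverse 11.
n ≡ 4·783·15 + 21·432·19 + 15·464·11 = 295908.
295908 mod 12528 = 7764.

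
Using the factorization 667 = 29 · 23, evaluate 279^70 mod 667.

173

Mod 29: 279 ≡ 18; by Fermat, exponent reduces to 70 mod 28 = 14; 18^14 ≡ 28 (mod 29).
Mod 23: 279 ≡ 3; by Fermat, exponent reduces to 70 mod 22 = 4; 3^4 ≡ 12 (mod 23).
Combine by CRT: x ≡ 28 (mod 29), x ≡ 12 (mod 23) ⇒ x ≡ 173 (mod 667).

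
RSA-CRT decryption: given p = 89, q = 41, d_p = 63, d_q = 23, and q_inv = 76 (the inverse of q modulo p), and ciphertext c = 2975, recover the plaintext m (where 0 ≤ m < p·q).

3557

m₁ = c^(d_p) mod p: c ≡ 38 (mod 89), and 38^63 mod 89 = 86.
m₂ = c^(d_q) mod q: c ≡ 23 (mod 41), and 23^23 mod 41 = 31.
h = q_inv·(m₁ − m₂) mod p = 76·(86 − 31) mod 89 = 86.
m = m₂ + h·q = 31 + 86·41 = 3557.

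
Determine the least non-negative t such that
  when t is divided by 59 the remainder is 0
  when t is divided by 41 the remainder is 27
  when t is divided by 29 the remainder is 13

The moduli are pairwise coprime; N = 59·41·29 = 70151.
N/59 = 1189; 1189 ≡ 9 (mod 59); 9·46 ≡ 1, so inverse 46.
N/41 = 1711; 1711 ≡ 30 (mod 41); 30·26 ≡ 1, so inverse 26.
N/29 = 2419; 2419 ≡ 12 (mod 29); 12·17 ≡ 1, so inverse 17.
t ≡ 0·1189·46 + 27·1711·26 + 13·2419·17 = 1735721.
1735721 mod 70151 = 52097.

52097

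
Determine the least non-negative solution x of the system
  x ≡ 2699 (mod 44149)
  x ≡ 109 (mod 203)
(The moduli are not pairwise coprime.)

gcd(44149, 203) = 7 and 7 | (109 − 2699), so the pair is consistent; merging gives x ≡ 664934 (mod 1280321), where 1280321 = lcm(44149, 203).
The solution is unique modulo lcm(44149, 203) = 1280321.

664934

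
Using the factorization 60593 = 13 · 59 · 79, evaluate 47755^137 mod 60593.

Mod 13: 47755 ≡ 6; by Fermat, exponent reduces to 137 mod 12 = 5; 6^5 ≡ 2 (mod 13).
Mod 59: 47755 ≡ 24; by Fermat, exponent reduces to 137 mod 58 = 21; 24^21 ≡ 42 (mod 59).
Mod 79: 47755 ≡ 39; by Fermat, exponent reduces to 137 mod 78 = 59; 39^59 ≡ 35 (mod 79).
Combine by CRT: x ≡ 2 (mod 13), x ≡ 42 (mod 59), x ≡ 35 (mod 79) ⇒ x ≡ 43643 (mod 60593).

43643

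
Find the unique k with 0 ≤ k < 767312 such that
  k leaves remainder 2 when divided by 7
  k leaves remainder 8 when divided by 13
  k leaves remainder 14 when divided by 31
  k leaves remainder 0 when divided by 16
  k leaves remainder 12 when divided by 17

From k ≡ 2 (mod 7) write k = 2 + 7t. Substituting into k ≡ 8 (mod 13) gives 7t ≡ 6 (mod 13), and since 7⁻¹ ≡ 2 (mod 13), t ≡ 12. Hence k ≡ 2 + 7·12 = 86 (mod 91).
From k ≡ 86 (mod 91) write k = 86 + 91t. Substituting into k ≡ 14 (mod 31) gives 91t ≡ 21 (mod 31), and since 29⁻¹ ≡ 15 (mod 31), t ≡ 5. Hence k ≡ 86 + 91·5 = 541 (mod 2821).
From k ≡ 541 (mod 2821) write k = 541 + 2821t. Substituting into k ≡ 0 (mod 16) gives 2821t ≡ 3 (mod 16), and since 5⁻¹ ≡ 13 (mod 16), t ≡ 7. Hence k ≡ 541 + 2821·7 = 20288 (mod 45136).
From k ≡ 20288 (mod 45136) write k = 20288 + 45136t. Substituting into k ≡ 12 (mod 17) gives 45136t ≡ 5 (mod 17), and since 1⁻¹ ≡ 1 (mod 17), t ≡ 5. Hence k ≡ 20288 + 45136·5 = 245968 (mod 767312).

245968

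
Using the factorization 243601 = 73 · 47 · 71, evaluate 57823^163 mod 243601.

Mod 73: 57823 ≡ 7; by Fermat, exponent reduces to 163 mod 72 = 19; 7^19 ≡ 43 (mod 73).
Mod 47: 57823 ≡ 13; by Fermat, exponent reduces to 163 mod 46 = 25; 13^25 ≡ 19 (mod 47).
Mod 71: 57823 ≡ 29; by Fermat, exponent reduces to 163 mod 70 = 23; 29^23 ≡ 16 (mod 71).
Combine by CRT: x ≡ 43 (mod 73), x ≡ 19 (mod 47), x ≡ 16 (mod 71) ⇒ x ≡ 63845 (mod 243601).

63845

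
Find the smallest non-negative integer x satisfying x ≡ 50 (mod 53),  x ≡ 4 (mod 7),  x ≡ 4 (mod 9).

The moduli are pairwise coprime; N = 53·7·9 = 3339.
N/53 = 63; 63 ≡ 10 (mod 53); 10·16 ≡ 1, so inverse 16.
N/7 = 477; 477 ≡ 1 (mod 7), inverse 1.
N/9 = 371; 371 ≡ 2 (mod 9); 2·5 ≡ 1, so inverse 5.
x ≡ 50·63·16 + 4·477·1 + 4·371·5 = 59728.
59728 mod 3339 = 2965.

2965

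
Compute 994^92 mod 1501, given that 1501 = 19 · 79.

Mod 19: 994 ≡ 6; by Fermat, exponent reduces to 92 mod 18 = 2; 6^2 ≡ 17 (mod 19).
Mod 79: 994 ≡ 46; by Fermat, exponent reduces to 92 mod 78 = 14; 46^14 ≡ 46 (mod 79).
Combine by CRT: x ≡ 17 (mod 19), x ≡ 46 (mod 79) ⇒ x ≡ 283 (mod 1501).

283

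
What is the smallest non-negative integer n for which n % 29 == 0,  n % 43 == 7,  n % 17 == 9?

3103

Combine the congruences pairwise.
From n ≡ 0 (mod 29) write n = 0 + 29t. Substituting into n ≡ 7 (mod 43) gives 29t ≡ 7 (mod 43), and since 29⁻¹ ≡ 3 (mod 43), t ≡ 21. Hence n ≡ 0 + 29·21 = 609 (mod 1247).
From n ≡ 609 (mod 1247) write n = 609 + 1247t. Substituting into n ≡ 9 (mod 17) gives 1247t ≡ 12 (mod 17), and since 6⁻¹ ≡ 3 (mod 17), t ≡ 2. Hence n ≡ 609 + 1247·2 = 3103 (mod 21199).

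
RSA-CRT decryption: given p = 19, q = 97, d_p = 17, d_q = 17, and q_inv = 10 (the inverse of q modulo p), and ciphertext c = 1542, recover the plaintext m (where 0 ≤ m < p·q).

1514

m₁ = c^(d_p) mod p: c ≡ 3 (mod 19), and 3^17 mod 19 = 13.
m₂ = c^(d_q) mod q: c ≡ 87 (mod 97), and 87^17 mod 97 = 59.
h = q_inv·(m₁ − m₂) mod p = 10·(13 − 59) mod 19 = 15.
m = m₂ + h·q = 59 + 15·97 = 1514.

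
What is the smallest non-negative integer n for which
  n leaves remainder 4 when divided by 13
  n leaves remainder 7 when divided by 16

199

Combine the congruences pairwise.
From n ≡ 4 (mod 13) write n = 4 + 13t. Substituting into n ≡ 7 (mod 16) gives 13t ≡ 3 (mod 16), and since 13⁻¹ ≡ 5 (mod 16), t ≡ 15. Hence n ≡ 4 + 13·15 = 199 (mod 208).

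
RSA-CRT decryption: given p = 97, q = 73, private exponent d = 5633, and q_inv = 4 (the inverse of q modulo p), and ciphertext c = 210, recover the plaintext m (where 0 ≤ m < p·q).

6505

d_p = d mod (p−1) = 5633 mod 96 = 65; d_q = d mod (q−1) = 17.
m₁ = c^(d_p) mod p: c ≡ 16 (mod 97), and 16^65 mod 97 = 6.
m₂ = c^(d_q) mod q: c ≡ 64 (mod 73), and 64^17 mod 73 = 8.
h = q_inv·(m₁ − m₂) mod p = 4·(6 − 8) mod 97 = 89.
m = m₂ + h·q = 8 + 89·73 = 6505.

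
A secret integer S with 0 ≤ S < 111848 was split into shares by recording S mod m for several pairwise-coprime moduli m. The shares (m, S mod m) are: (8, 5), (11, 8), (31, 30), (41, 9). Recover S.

3781

From S ≡ 5 (mod 8) write S = 5 + 8t. Substituting into S ≡ 8 (mod 11) gives 8t ≡ 3 (mod 11), and since 8⁻¹ ≡ 7 (mod 11), t ≡ 10. Hence S ≡ 5 + 8·10 = 85 (mod 88).
From S ≡ 85 (mod 88) write S = 85 + 88t. Substituting into S ≡ 30 (mod 31) gives 88t ≡ 7 (mod 31), and since 26⁻¹ ≡ 6 (mod 31), t ≡ 11. Hence S ≡ 85 + 88·11 = 1053 (mod 2728).
From S ≡ 1053 (mod 2728) write S = 1053 + 2728t. Substituting into S ≡ 9 (mod 41) gives 2728t ≡ 22 (mod 41), and since 22⁻¹ ≡ 28 (mod 41), t ≡ 1. Hence S ≡ 1053 + 2728·1 = 3781 (mod 111848).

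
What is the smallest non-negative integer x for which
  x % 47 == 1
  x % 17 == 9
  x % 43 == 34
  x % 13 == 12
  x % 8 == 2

3145570

Combine the congruences pairwise.
From x ≡ 1 (mod 47) write x = 1 + 47t. Substituting into x ≡ 9 (mod 17) gives 47t ≡ 8 (mod 17), and since 13⁻¹ ≡ 4 (mod 17), t ≡ 15. Hence x ≡ 1 + 47·15 = 706 (mod 799).
From x ≡ 706 (mod 799) write x = 706 + 799t. Substituting into x ≡ 34 (mod 43) gives 799t ≡ 16 (mod 43), and since 25⁻¹ ≡ 31 (mod 43), t ≡ 23. Hence x ≡ 706 + 799·23 = 19083 (mod 34357).
From x ≡ 19083 (mod 34357) write x = 19083 + 34357t. Substituting into x ≡ 12 (mod 13) gives 34357t ≡ 0 (mod 13), and since 11⁻¹ ≡ 6 (mod 13), t ≡ 0. Hence x ≡ 19083 + 34357·0 = 19083 (mod 446641).
From x ≡ 19083 (mod 446641) write x = 19083 + 446641t. Substituting into x ≡ 2 (mod 8) gives 446641t ≡ 7 (mod 8), and since 1⁻¹ ≡ 1 (mod 8), t ≡ 7. Hence x ≡ 19083 + 446641·7 = 3145570 (mod 3573128).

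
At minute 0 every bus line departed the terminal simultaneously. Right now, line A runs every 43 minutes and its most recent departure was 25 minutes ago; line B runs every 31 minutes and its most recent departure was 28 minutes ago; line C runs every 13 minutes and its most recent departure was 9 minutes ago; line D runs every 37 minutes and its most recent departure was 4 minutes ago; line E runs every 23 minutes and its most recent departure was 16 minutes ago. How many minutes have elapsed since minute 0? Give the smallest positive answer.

The moduli are pairwise coprime; N = 43·31·13·37·23 = 14746979.
N/43 = 342953; 342953 ≡ 28 (mod 43); 28·20 ≡ 1, so inverse 20.
N/31 = 475709; 475709 ≡ 14 (mod 31); 14·20 ≡ 1, so inverse 20.
N/13 = 1134383; 1134383 ≡ 3 (mod 13); 3·9 ≡ 1, so inverse 9.
N/37 = 398567; 398567 ≡ 3 (mod 37); 3·25 ≡ 1, so inverse 25.
N/23 = 641173; 641173 ≡ 2 (mod 23); 2·12 ≡ 1, so inverse 12.
t ≡ 25·342953·20 + 28·475709·20 + 9·1134383·9 + 4·398567·25 + 16·641173·12 = 692720479.
692720479 mod 14746979 = 14359445.

14359445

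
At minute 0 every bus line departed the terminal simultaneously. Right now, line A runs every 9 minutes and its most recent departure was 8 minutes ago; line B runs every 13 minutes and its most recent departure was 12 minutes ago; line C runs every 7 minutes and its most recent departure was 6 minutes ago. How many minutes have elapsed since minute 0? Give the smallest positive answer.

818

The moduli are pairwise coprime; N = 9·13·7 = 819.
N/9 = 91; 91 ≡ 1 (mod 9), inverse 1.
N/13 = 63; 63 ≡ 11 (mod 13); 11·6 ≡ 1, so inverse 6.
N/7 = 117; 117 ≡ 5 (mod 7); 5·3 ≡ 1, so inverse 3.
t ≡ 8·91·1 + 12·63·6 + 6·117·3 = 7370.
7370 mod 819 = 818.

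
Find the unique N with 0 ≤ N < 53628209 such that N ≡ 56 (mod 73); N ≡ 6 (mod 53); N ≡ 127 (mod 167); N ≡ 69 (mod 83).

The moduli are pairwise coprime; M = 73·53·167·83 = 53628209.
M/73 = 734633; 734633 ≡ 34 (mod 73); 34·58 ≡ 1, so inverse 58.
M/53 = 1011853; 1011853 ≡ 30 (mod 53); 30·23 ≡ 1, so inverse 23.
M/167 = 321127; 321127 ≡ 153 (mod 167); 153·155 ≡ 1, so inverse 155.
M/83 = 646123; 646123 ≡ 51 (mod 83); 51·70 ≡ 1, so inverse 70.
N ≡ 56·734633·58 + 6·1011853·23 + 127·321127·155 + 69·646123·70 = 11967882783.
11967882783 mod 53628209 = 8792176.

8792176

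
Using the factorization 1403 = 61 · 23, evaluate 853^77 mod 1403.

Mod 61: 853 ≡ 60; by Fermat, exponent reduces to 77 mod 60 = 17; 60^17 ≡ 60 (mod 61).
Mod 23: 853 ≡ 2; by Fermat, exponent reduces to 77 mod 22 = 11; 2^11 ≡ 1 (mod 23).
Combine by CRT: x ≡ 60 (mod 61), x ≡ 1 (mod 23) ⇒ x ≡ 1036 (mod 1403).

1036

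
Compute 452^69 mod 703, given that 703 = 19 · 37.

635

Mod 19: 452 ≡ 15; by Fermat, exponent reduces to 69 mod 18 = 15; 15^15 ≡ 8 (mod 19).
Mod 37: 452 ≡ 8; by Fermat, exponent reduces to 69 mod 36 = 33; 8^33 ≡ 6 (mod 37).
Combine by CRT: x ≡ 8 (mod 19), x ≡ 6 (mod 37) ⇒ x ≡ 635 (mod 703).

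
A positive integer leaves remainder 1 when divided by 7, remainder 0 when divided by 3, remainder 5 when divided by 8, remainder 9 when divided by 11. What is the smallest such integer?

The moduli are pairwise coprime; N = 7·3·8·11 = 1848.
N/7 = 264; 264 ≡ 5 (mod 7); 5·3 ≡ 1, so inverse 3.
N/3 = 616; 616 ≡ 1 (mod 3), inverse 1.
N/8 = 231; 231 ≡ 7 (mod 8); 7·7 ≡ 1, so inverse 7.
N/11 = 168; 168 ≡ 3 (mod 11); 3·4 ≡ 1, so inverse 4.
a ≡ 1·264·3 + 0·616·1 + 5·231·7 + 9·168·4 = 14925.
14925 mod 1848 = 141.

141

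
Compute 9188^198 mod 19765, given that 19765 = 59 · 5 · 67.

Mod 59: 9188 ≡ 43; by Fermat, exponent reduces to 198 mod 58 = 24; 43^24 ≡ 19 (mod 59).
Mod 5: 9188 ≡ 3; by Fermat, exponent reduces to 198 mod 4 = 2; 3^2 ≡ 4 (mod 5).
Mod 67: 9188 ≡ 9; since 66 | 198, by Fermat 9^198 ≡ 1 (mod 67).
Combine by CRT: x ≡ 19 (mod 59), x ≡ 4 (mod 5), x ≡ 1 (mod 67) ⇒ x ≡ 12999 (mod 19765).

12999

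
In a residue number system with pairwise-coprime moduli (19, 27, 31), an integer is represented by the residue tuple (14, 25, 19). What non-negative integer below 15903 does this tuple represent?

4669

Combine the congruences pairwise.
From x ≡ 14 (mod 19) write x = 14 + 19t. Substituting into x ≡ 25 (mod 27) gives 19t ≡ 11 (mod 27), and since 19⁻¹ ≡ 10 (mod 27), t ≡ 2. Hence x ≡ 14 + 19·2 = 52 (mod 513).
From x ≡ 52 (mod 513) write x = 52 + 513t. Substituting into x ≡ 19 (mod 31) gives 513t ≡ 29 (mod 31), and since 17⁻¹ ≡ 11 (mod 31), t ≡ 9. Hence x ≡ 52 + 513·9 = 4669 (mod 15903).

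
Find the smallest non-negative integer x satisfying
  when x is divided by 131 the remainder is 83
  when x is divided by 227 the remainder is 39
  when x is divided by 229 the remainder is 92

5738145

The moduli are pairwise coprime; N = 131·227·229 = 6809773.
N/131 = 51983; 51983 ≡ 107 (mod 131); 107·60 ≡ 1, so inverse 60.
N/227 = 29999; 29999 ≡ 35 (mod 227); 35·13 ≡ 1, so inverse 13.
N/229 = 29737; 29737 ≡ 196 (mod 229); 196·111 ≡ 1, so inverse 111.
x ≡ 83·51983·60 + 39·29999·13 + 92·29737·111 = 577759077.
577759077 mod 6809773 = 5738145.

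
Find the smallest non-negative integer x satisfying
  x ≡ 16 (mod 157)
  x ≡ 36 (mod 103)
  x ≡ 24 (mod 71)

648112

The moduli are pairwise coprime; N = 157·103·71 = 1148141.
N/157 = 7313; 7313 ≡ 91 (mod 157); 91·88 ≡ 1, so inverse 88.
N/103 = 11147; 11147 ≡ 23 (mod 103); 23·9 ≡ 1, so inverse 9.
N/71 = 16171; 16171 ≡ 54 (mod 71); 54·25 ≡ 1, so inverse 25.
x ≡ 16·7313·88 + 36·11147·9 + 24·16171·25 = 23610932.
23610932 mod 1148141 = 648112.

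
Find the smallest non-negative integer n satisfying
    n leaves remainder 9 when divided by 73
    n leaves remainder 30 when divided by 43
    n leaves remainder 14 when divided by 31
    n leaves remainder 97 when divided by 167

The moduli are pairwise coprime; M = 73·43·31·167 = 16250603.
M/73 = 222611; 222611 ≡ 34 (mod 73); 34·58 ≡ 1, so inverse 58.
M/43 = 377921; 377921 ≡ 37 (mod 43); 37·7 ≡ 1, so inverse 7.
M/31 = 524213; 524213 ≡ 3 (mod 31); 3·21 ≡ 1, so inverse 21.
M/167 = 97309; 97309 ≡ 115 (mod 167); 115·61 ≡ 1, so inverse 61.
n ≡ 9·222611·58 + 30·377921·7 + 14·524213·21 + 97·97309·61 = 925462327.
925462327 mod 16250603 = 15428559.

15428559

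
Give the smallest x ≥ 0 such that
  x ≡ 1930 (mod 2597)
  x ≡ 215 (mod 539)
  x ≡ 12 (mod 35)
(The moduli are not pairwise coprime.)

gcd(2597, 539) = 49 and 49 | (215 − 1930), so the pair is consistent; merging gives x ≡ 4527 (mod 28567), where 28567 = lcm(2597, 539).
gcd(28567, 35) = 7 and 7 | (12 − 4527), so the pair is consistent; merging gives x ≡ 4527 (mod 142835), where 142835 = lcm(28567, 35).
The solution is unique modulo lcm(2597, 539, 35) = 142835.

4527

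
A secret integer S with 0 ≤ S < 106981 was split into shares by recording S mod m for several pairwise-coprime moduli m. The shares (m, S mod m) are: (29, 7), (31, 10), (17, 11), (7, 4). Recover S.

43565

The moduli are pairwise coprime; N = 29·31·17·7 = 106981.
N/29 = 3689; 3689 ≡ 6 (mod 29); 6·5 ≡ 1, so inverse 5.
N/31 = 3451; 3451 ≡ 10 (mod 31); 10·28 ≡ 1, so inverse 28.
N/17 = 6293; 6293 ≡ 3 (mod 17); 3·6 ≡ 1, so inverse 6.
N/7 = 15283; 15283 ≡ 2 (mod 7); 2·4 ≡ 1, so inverse 4.
S ≡ 7·3689·5 + 10·3451·28 + 11·6293·6 + 4·15283·4 = 1755261.
1755261 mod 106981 = 43565.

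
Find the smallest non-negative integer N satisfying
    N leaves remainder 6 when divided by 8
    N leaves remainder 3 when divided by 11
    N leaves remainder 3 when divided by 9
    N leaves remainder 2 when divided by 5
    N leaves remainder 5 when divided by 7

11982

From N ≡ 6 (mod 8) write N = 6 + 8t. Substituting into N ≡ 3 (mod 11) gives 8t ≡ 8 (mod 11), and since 8⁻¹ ≡ 7 (mod 11), t ≡ 1. Hence N ≡ 6 + 8·1 = 14 (mod 88).
From N ≡ 14 (mod 88) write N = 14 + 88t. Substituting into N ≡ 3 (mod 9) gives 88t ≡ 7 (mod 9), and since 7⁻¹ ≡ 4 (mod 9), t ≡ 1. Hence N ≡ 14 + 88·1 = 102 (mod 792).
From N ≡ 102 (mod 792) write N = 102 + 792t. Substituting into N ≡ 2 (mod 5) gives 792t ≡ 0 (mod 5), and since 2⁻¹ ≡ 3 (mod 5), t ≡ 0. Hence N ≡ 102 + 792·0 = 102 (mod 3960).
From N ≡ 102 (mod 3960) write N = 102 + 3960t. Substituting into N ≡ 5 (mod 7) gives 3960t ≡ 1 (mod 7), and since 5⁻¹ ≡ 3 (mod 7), t ≡ 3. Hence N ≡ 102 + 3960·3 = 11982 (mod 27720).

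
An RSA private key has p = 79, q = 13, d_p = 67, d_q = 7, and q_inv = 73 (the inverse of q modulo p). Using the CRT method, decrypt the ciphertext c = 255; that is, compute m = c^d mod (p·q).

m₁ = c^(d_p) mod p: c ≡ 18 (mod 79), and 18^67 mod 79 = 8.
m₂ = c^(d_q) mod q: c ≡ 8 (mod 13), and 8^7 mod 13 = 5.
h = q_inv·(m₁ − m₂) mod p = 73·(8 − 5) mod 79 = 61.
m = m₂ + h·q = 5 + 61·13 = 798.

798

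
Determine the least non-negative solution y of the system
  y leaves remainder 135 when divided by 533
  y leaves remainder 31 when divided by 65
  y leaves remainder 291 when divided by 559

gcd(533, 65) = 13 and 13 | (31 − 135), so the pair is consistent; merging gives y ≡ 1201 (mod 2665), where 2665 = lcm(533, 65).
gcd(2665, 559) = 13 and 13 | (291 − 1201), so the pair is consistent; merging gives y ≡ 19856 (mod 114595), where 114595 = lcm(2665, 559).
The solution is unique modulo lcm(533, 65, 559) = 114595.

19856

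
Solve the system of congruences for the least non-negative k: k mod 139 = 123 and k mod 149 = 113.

From k ≡ 123 (mod 139) write k = 123 + 139t. Substituting into k ≡ 113 (mod 149) gives 139t ≡ 139 (mod 149), and since 139⁻¹ ≡ 134 (mod 149), t ≡ 1. Hence k ≡ 123 + 139·1 = 262 (mod 20711).

262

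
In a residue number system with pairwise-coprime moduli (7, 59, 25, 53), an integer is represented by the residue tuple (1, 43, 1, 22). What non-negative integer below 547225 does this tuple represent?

120226

From x ≡ 1 (mod 7) write x = 1 + 7t. Substituting into x ≡ 43 (mod 59) gives 7t ≡ 42 (mod 59), and since 7⁻¹ ≡ 17 (mod 59), t ≡ 6. Hence x ≡ 1 + 7·6 = 43 (mod 413).
From x ≡ 43 (mod 413) write x = 43 + 413t. Substituting into x ≡ 1 (mod 25) gives 413t ≡ 8 (mod 25), and since 13⁻¹ ≡ 2 (mod 25), t ≡ 16. Hence x ≡ 43 + 413·16 = 6651 (mod 10325).
From x ≡ 6651 (mod 10325) write x = 6651 + 10325t. Substituting into x ≡ 22 (mod 53) gives 10325t ≡ 49 (mod 53), and since 43⁻¹ ≡ 37 (mod 53), t ≡ 11. Hence x ≡ 6651 + 10325·11 = 120226 (mod 547225).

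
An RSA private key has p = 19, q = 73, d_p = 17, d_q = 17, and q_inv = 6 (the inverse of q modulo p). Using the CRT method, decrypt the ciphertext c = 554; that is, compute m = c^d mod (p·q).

m₁ = c^(d_p) mod p: c ≡ 3 (mod 19), and 3^17 mod 19 = 13.
m₂ = c^(d_q) mod q: c ≡ 43 (mod 73), and 43^17 mod 73 = 52.
h = q_inv·(m₁ − m₂) mod p = 6·(13 − 52) mod 19 = 13.
m = m₂ + h·q = 52 + 13·73 = 1001.

1001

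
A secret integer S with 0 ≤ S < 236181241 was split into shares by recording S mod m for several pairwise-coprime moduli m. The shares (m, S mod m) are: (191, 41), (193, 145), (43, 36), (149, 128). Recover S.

Combine the congruences pairwise.
From S ≡ 41 (mod 191) write S = 41 + 191t. Substituting into S ≡ 145 (mod 193) gives 191t ≡ 104 (mod 193), and since 191⁻¹ ≡ 96 (mod 193), t ≡ 141. Hence S ≡ 41 + 191·141 = 26972 (mod 36863).
From S ≡ 26972 (mod 36863) write S = 26972 + 36863t. Substituting into S ≡ 36 (mod 43) gives 36863t ≡ 25 (mod 43), and since 12⁻¹ ≡ 18 (mod 43), t ≡ 20. Hence S ≡ 26972 + 36863·20 = 764232 (mod 1585109).
From S ≡ 764232 (mod 1585109) write S = 764232 + 1585109t. Substituting into S ≡ 128 (mod 149) gives 1585109t ≡ 117 (mod 149), and since 47⁻¹ ≡ 130 (mod 149), t ≡ 12. Hence S ≡ 764232 + 1585109·12 = 19785540 (mod 236181241).

19785540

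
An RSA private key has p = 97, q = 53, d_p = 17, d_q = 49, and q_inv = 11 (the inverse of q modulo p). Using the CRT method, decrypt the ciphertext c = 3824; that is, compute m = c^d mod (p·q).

3707

m₁ = c^(d_p) mod p: c ≡ 41 (mod 97), and 41^17 mod 97 = 21.
m₂ = c^(d_q) mod q: c ≡ 8 (mod 53), and 8^49 mod 53 = 50.
h = q_inv·(m₁ − m₂) mod p = 11·(21 − 50) mod 97 = 69.
m = m₂ + h·q = 50 + 69·53 = 3707.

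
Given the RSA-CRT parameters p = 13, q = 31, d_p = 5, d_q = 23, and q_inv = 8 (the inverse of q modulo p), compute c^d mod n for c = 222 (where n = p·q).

118

m₁ = c^(d_p) mod p: c ≡ 1 (mod 13), and 1^5 mod 13 = 1.
m₂ = c^(d_q) mod q: c ≡ 5 (mod 31), and 5^23 mod 31 = 25.
h = q_inv·(m₁ − m₂) mod p = 8·(1 − 25) mod 13 = 3.
m = m₂ + h·q = 25 + 3·31 = 118.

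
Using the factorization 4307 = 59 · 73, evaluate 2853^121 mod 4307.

Mod 59: 2853 ≡ 21; by Fermat, exponent reduces to 121 mod 58 = 5; 21^5 ≡ 3 (mod 59).
Mod 73: 2853 ≡ 6; by Fermat, exponent reduces to 121 mod 72 = 49; 6^49 ≡ 48 (mod 73).
Combine by CRT: x ≡ 3 (mod 59), x ≡ 48 (mod 73) ⇒ x ≡ 121 (mod 4307).

121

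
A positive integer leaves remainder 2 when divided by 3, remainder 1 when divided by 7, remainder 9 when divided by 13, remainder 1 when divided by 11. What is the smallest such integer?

From a ≡ 2 (mod 3) write a = 2 + 3t. Substituting into a ≡ 1 (mod 7) gives 3t ≡ 6 (mod 7), and since 3⁻¹ ≡ 5 (mod 7), t ≡ 2. Hence a ≡ 2 + 3·2 = 8 (mod 21).
From a ≡ 8 (mod 21) write a = 8 + 21t. Substituting into a ≡ 9 (mod 13) gives 21t ≡ 1 (mod 13), and since 8⁻¹ ≡ 5 (mod 13), t ≡ 5. Hence a ≡ 8 + 21·5 = 113 (mod 273).
From a ≡ 113 (mod 273) write a = 113 + 273t. Substituting into a ≡ 1 (mod 11) gives 273t ≡ 9 (mod 11), and since 9⁻¹ ≡ 5 (mod 11), t ≡ 1. Hence a ≡ 113 + 273·1 = 386 (mod 3003).

386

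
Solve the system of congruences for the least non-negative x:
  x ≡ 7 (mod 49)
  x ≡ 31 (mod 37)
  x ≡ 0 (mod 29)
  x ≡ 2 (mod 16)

Combine the congruences pairwise.
From x ≡ 7 (mod 49) write x = 7 + 49t. Substituting into x ≡ 31 (mod 37) gives 49t ≡ 24 (mod 37), and since 12⁻¹ ≡ 34 (mod 37), t ≡ 2. Hence x ≡ 7 + 49·2 = 105 (mod 1813).
From x ≡ 105 (mod 1813) write x = 105 + 1813t. Substituting into x ≡ 0 (mod 29) gives 1813t ≡ 11 (mod 29), and since 15⁻¹ ≡ 2 (mod 29), t ≡ 22. Hence x ≡ 105 + 1813·22 = 39991 (mod 52577).
From x ≡ 39991 (mod 52577) write x = 39991 + 52577t. Substituting into x ≡ 2 (mod 16) gives 52577t ≡ 11 (mod 16), and since 1⁻¹ ≡ 1 (mod 16), t ≡ 11. Hence x ≡ 39991 + 52577·11 = 618338 (mod 841232).

618338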